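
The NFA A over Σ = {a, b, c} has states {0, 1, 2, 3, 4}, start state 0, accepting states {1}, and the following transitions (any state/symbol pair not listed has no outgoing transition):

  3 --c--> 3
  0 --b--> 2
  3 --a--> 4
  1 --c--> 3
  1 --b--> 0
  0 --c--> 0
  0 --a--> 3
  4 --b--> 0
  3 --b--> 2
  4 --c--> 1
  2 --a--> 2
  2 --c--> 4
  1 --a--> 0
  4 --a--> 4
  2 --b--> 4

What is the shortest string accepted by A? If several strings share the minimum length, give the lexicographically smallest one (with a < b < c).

aac

A breadth-first search from 0 reaches an accepting state first via the path 0 → 3 → 4 → 1 on input aac.
No string of length < 3 is accepted (BFS exhausts all shorter strings without reaching an accepting state), and aac is the lexicographically least accepting string of length 3.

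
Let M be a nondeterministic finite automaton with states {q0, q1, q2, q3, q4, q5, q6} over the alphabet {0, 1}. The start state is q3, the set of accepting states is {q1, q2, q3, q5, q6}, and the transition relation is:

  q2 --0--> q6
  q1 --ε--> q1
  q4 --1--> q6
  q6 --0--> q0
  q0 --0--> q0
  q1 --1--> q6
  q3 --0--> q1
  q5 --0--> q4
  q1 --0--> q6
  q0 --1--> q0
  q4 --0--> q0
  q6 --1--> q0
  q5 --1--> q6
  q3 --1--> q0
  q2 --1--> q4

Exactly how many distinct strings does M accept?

4

The useful subgraph on states {q1, q3, q6} is acyclic, so L(M) is finite; the longest accepting path visits 3 useful states, giving maximum string length 2.
Counting accepting paths from q3 by length: 1 of length 0, 1 of length 1, 2 of length 2. Total 4.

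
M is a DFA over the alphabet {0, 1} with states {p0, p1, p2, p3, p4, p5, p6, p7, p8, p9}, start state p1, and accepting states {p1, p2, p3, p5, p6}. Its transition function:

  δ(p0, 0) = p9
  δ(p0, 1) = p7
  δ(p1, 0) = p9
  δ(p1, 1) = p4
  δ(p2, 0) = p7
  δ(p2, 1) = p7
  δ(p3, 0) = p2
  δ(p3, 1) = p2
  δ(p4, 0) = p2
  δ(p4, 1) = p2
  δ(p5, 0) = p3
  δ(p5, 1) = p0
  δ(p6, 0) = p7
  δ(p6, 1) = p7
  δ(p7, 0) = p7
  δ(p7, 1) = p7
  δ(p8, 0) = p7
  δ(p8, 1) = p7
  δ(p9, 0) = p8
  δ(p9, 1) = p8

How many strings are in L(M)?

The useful subgraph on states {p1, p2, p4} is acyclic, so L(M) is finite; the longest accepting path visits 3 useful states, giving maximum string length 2.
Counting accepting paths from p1 by length: 1 of length 0, 2 of length 2. Total 3.

3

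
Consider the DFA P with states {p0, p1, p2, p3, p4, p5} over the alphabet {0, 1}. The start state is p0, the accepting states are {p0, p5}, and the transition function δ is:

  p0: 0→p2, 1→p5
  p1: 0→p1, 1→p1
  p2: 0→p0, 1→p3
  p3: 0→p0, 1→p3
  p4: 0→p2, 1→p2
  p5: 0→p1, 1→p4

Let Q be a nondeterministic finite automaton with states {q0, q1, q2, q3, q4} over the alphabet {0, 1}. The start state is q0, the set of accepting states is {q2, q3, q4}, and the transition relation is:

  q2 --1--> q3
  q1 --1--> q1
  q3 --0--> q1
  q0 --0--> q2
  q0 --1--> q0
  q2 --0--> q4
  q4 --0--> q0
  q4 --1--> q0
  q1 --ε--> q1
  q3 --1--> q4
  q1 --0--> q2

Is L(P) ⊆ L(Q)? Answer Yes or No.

The empty string ε is in L(P) but not in L(Q).
So L(P) ⊄ L(Q).

No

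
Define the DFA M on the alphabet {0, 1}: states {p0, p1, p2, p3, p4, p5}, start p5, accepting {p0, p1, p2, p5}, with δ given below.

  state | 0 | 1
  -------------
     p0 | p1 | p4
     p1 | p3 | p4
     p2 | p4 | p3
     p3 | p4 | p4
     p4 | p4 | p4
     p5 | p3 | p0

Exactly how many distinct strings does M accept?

3

The useful subgraph on states {p0, p1, p5} is acyclic, so L(M) is finite; the longest accepting path visits 3 useful states, giving maximum string length 2.
Counting accepting paths from p5 by length: 1 of length 0, 1 of length 1, 1 of length 2. Total 3.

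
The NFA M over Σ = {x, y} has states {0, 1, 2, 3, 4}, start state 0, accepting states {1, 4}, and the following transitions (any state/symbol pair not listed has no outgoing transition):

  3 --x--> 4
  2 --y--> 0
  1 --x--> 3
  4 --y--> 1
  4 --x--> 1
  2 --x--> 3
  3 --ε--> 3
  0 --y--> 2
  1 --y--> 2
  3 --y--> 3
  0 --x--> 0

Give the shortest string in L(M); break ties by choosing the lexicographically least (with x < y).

yxx

A breadth-first search from 0 reaches an accepting state first via the path 0 → 2 → 3 → 4 on input yxx.
No string of length < 3 is accepted (BFS exhausts all shorter strings without reaching an accepting state), and yxx is the lexicographically least accepting string of length 3.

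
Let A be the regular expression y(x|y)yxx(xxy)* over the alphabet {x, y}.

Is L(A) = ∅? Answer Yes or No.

The string yxyxx matches the expression, so it belongs to L(A).
Since L(A) contains at least one string, it is not empty.

No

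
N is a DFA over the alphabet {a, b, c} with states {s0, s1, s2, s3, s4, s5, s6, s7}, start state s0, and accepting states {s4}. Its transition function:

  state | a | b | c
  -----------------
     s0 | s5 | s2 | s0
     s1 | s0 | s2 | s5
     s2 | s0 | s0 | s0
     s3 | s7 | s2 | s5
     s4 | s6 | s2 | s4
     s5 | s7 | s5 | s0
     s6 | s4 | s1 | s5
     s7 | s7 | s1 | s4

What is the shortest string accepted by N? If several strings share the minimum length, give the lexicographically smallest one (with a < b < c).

A breadth-first search from s0 reaches an accepting state first via the path s0 → s5 → s7 → s4 on input aac.
No string of length < 3 is accepted (BFS exhausts all shorter strings without reaching an accepting state), and aac is the lexicographically least accepting string of length 3.

aac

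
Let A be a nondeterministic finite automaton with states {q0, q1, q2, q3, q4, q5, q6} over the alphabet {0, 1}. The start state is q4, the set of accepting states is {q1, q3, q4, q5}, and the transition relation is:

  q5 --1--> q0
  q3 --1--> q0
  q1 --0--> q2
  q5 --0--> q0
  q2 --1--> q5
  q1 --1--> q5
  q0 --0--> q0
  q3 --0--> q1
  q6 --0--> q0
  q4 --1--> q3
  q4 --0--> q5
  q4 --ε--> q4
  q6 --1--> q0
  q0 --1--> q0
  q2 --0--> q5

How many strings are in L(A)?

7

The useful subgraph on states {q1, q2, q3, q4, q5} is acyclic, so L(A) is finite; the longest accepting path visits 5 useful states, giving maximum string length 4.
Counting accepting paths from q4 by length: 1 of length 0, 2 of length 1, 1 of length 2, 1 of length 3, 2 of length 4. Total 7.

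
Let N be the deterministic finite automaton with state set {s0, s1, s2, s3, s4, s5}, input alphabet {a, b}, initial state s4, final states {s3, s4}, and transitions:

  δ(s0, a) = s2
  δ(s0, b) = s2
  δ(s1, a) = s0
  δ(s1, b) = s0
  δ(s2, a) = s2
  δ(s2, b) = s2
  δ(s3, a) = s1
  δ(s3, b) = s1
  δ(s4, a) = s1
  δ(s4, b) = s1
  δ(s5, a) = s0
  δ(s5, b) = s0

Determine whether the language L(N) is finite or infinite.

finite

The useful states (reachable from s4 and able to reach an accepting state) are {s4}.
Restricted to these states the transition graph has no cycle, so every accepting path has bounded length and L is finite.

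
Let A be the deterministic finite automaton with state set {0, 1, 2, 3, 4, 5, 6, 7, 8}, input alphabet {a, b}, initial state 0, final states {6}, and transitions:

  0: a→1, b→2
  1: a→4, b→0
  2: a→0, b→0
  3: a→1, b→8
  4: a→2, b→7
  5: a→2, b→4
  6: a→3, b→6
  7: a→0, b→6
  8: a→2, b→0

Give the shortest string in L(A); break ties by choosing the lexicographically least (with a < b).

aabb

A breadth-first search from 0 reaches an accepting state first via the path 0 → 1 → 4 → 7 → 6 on input aabb.
No string of length < 4 is accepted (BFS exhausts all shorter strings without reaching an accepting state), and aabb is the lexicographically least accepting string of length 4.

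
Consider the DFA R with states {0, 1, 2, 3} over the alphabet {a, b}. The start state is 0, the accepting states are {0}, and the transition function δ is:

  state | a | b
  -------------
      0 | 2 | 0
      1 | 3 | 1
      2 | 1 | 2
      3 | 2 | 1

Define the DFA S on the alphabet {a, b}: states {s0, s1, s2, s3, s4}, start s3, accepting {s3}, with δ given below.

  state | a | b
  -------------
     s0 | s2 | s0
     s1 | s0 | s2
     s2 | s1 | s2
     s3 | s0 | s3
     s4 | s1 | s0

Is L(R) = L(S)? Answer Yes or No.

Exploring the product automaton R × S from the start pair (0, s3), following both machines on each input symbol, reaches 4 state pairs: (0, s3), (2, s0), (1, s2), (3, s1).
R accepts in {0} and S accepts in {s3}. In every reachable pair the two components are either both accepting — (0, s3) — or both non-accepting, so no string is accepted by exactly one of the machines: L(R) \ L(S) and L(S) \ L(R) are both empty.
Hence every string is accepted by R iff it is accepted by S, and the two languages coincide.

Yes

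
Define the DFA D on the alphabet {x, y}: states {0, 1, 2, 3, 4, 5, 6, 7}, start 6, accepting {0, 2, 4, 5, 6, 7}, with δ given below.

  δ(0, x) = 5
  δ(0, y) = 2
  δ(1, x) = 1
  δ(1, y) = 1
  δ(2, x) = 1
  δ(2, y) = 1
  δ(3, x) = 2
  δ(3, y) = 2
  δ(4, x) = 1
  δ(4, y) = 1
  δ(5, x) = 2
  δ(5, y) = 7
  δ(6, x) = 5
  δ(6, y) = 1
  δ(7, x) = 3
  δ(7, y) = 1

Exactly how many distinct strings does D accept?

The useful subgraph on states {2, 3, 5, 6, 7} is acyclic, so L(D) is finite; the longest accepting path visits 5 useful states, giving maximum string length 4.
Counting accepting paths from 6 by length: 1 of length 0, 1 of length 1, 2 of length 2, 2 of length 4. Total 6.

6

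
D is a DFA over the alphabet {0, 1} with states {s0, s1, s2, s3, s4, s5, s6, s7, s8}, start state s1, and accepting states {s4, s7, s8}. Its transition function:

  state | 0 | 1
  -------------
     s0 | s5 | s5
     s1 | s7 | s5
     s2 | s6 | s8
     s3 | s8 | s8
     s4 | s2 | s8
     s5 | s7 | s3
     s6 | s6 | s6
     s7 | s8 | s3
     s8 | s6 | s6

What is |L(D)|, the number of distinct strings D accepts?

10

The useful subgraph on states {s1, s3, s5, s7, s8} is acyclic, so L(D) is finite; the longest accepting path visits 5 useful states, giving maximum string length 4.
Counting accepting paths from s1 by length: 1 of length 1, 2 of length 2, 5 of length 3, 2 of length 4. Total 10.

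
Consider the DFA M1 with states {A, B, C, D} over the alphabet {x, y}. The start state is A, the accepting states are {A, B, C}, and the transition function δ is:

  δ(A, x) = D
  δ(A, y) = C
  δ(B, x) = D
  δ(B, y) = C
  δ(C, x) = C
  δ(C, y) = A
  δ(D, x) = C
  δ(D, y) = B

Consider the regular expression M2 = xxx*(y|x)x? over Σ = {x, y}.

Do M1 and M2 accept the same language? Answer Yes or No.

The empty string ε is accepted by M1 but rejected by M2.
So L(M1) ≠ L(M2).

No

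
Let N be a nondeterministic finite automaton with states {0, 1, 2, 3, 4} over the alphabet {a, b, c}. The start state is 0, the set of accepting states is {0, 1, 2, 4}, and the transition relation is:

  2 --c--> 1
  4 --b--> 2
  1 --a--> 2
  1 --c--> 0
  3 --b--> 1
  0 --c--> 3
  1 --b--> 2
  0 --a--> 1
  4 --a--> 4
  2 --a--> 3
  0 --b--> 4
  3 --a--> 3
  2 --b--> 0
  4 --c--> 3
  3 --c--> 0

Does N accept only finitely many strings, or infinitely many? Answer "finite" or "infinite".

State 0 is reachable from the start and can reach an accepting state, and it lies on the cycle 0 → 1 → 0.
Traversing that cycle any number of times yields accepted strings of unbounded length, so the language is infinite.

infinite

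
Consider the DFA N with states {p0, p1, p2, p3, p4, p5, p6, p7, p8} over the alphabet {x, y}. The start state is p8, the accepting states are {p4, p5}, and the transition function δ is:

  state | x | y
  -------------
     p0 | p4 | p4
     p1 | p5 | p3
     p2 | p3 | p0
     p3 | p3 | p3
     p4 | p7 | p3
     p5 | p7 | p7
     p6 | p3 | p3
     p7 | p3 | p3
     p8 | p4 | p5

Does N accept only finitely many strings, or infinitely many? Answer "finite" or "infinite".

The useful states (reachable from p8 and able to reach an accepting state) are {p4, p5, p8}.
Restricted to these states the transition graph has no cycle, so every accepting path has bounded length and L is finite.

finite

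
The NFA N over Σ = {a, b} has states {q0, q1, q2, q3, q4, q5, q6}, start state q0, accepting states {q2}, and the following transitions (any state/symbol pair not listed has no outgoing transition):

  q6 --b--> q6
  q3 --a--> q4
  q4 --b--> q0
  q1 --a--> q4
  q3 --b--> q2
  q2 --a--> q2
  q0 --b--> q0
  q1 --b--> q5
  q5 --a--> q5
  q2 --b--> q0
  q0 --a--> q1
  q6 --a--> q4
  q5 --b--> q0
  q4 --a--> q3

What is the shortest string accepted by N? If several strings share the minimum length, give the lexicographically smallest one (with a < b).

A breadth-first search from q0 reaches an accepting state first via the path q0 → q1 → q4 → q3 → q2 on input aaab.
No string of length < 4 is accepted (BFS exhausts all shorter strings without reaching an accepting state), and aaab is the lexicographically least accepting string of length 4.

aaab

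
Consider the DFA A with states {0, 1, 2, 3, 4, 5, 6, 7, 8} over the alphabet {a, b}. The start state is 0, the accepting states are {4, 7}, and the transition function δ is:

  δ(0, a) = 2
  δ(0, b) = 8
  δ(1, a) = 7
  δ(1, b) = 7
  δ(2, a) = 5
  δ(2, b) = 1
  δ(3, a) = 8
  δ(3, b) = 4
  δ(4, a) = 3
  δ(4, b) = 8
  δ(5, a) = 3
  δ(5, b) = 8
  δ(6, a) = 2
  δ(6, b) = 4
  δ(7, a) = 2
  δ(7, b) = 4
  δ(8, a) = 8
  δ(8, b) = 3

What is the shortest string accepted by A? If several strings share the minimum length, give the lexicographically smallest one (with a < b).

aba

A breadth-first search from 0 reaches an accepting state first via the path 0 → 2 → 1 → 7 on input aba.
No string of length < 3 is accepted (BFS exhausts all shorter strings without reaching an accepting state), and aba is the lexicographically least accepting string of length 3.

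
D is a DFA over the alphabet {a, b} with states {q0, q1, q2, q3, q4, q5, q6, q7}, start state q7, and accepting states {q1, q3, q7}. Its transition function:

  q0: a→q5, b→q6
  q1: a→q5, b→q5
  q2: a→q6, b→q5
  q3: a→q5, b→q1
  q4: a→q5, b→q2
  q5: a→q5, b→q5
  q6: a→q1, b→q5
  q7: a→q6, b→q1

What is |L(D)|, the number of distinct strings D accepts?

The useful subgraph on states {q1, q6, q7} is acyclic, so L(D) is finite; the longest accepting path visits 3 useful states, giving maximum string length 2.
Counting accepting paths from q7 by length: 1 of length 0, 1 of length 1, 1 of length 2. Total 3.

3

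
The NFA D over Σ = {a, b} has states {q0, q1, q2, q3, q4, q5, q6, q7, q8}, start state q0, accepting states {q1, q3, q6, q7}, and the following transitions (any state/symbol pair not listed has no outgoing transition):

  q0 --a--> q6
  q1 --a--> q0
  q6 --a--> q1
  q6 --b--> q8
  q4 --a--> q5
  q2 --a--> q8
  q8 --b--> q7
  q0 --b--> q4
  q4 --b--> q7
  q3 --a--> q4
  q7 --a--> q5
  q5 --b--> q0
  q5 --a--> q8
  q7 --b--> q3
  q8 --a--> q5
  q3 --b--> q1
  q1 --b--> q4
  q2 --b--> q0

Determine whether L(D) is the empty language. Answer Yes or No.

The string a is accepted: the run q0 → q6 ends in the accepting state q6.
Since at least one string is accepted, L(D) is not empty.

No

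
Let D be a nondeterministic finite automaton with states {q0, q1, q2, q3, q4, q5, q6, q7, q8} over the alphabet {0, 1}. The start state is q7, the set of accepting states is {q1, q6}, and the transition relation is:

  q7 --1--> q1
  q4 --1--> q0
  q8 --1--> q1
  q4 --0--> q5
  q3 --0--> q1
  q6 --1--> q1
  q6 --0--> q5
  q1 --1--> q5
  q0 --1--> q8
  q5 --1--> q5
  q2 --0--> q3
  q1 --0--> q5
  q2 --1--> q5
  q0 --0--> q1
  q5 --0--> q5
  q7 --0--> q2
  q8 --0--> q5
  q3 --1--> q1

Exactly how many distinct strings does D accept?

The useful subgraph on states {q1, q2, q3, q7} is acyclic, so L(D) is finite; the longest accepting path visits 4 useful states, giving maximum string length 3.
Counting accepting paths from q7 by length: 1 of length 1, 2 of length 3. Total 3.

3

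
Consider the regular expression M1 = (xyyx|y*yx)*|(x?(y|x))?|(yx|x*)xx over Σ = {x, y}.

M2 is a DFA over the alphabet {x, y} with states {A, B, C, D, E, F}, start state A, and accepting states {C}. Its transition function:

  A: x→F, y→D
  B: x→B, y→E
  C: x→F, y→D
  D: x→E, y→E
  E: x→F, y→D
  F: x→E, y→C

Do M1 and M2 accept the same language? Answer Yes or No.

The empty string ε is accepted by M1 but rejected by M2.
So L(M1) ≠ L(M2).

No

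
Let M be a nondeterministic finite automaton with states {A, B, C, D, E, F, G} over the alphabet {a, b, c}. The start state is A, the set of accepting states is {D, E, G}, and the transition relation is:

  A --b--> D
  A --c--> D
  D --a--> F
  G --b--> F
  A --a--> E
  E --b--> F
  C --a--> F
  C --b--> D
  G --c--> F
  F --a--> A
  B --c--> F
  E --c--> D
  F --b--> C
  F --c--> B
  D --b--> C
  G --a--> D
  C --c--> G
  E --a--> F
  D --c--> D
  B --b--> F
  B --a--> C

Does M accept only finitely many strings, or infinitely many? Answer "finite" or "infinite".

infinite

State D is reachable from the start and can reach an accepting state, and it lies on the cycle D → C → D.
Traversing that cycle any number of times yields accepted strings of unbounded length, so the language is infinite.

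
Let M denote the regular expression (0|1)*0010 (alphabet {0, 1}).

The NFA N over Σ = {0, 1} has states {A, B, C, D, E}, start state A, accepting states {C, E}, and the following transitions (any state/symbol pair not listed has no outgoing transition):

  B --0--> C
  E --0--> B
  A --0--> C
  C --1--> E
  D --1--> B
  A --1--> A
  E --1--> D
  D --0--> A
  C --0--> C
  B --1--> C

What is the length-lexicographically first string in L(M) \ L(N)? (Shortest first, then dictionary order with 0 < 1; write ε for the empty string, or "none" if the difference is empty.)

0010

The string 0010 is accepted by M but not by N.
No shorter string lies in the difference, and 0010 is the lexicographically first length-4 string in L(M) \ L(N).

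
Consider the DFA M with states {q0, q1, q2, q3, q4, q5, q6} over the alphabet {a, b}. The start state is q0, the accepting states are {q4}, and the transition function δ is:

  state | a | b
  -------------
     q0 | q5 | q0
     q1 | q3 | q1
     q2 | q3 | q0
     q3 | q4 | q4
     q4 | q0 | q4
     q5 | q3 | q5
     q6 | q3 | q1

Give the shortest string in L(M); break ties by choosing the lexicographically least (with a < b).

aaa

A breadth-first search from q0 reaches an accepting state first via the path q0 → q5 → q3 → q4 on input aaa.
No string of length < 3 is accepted (BFS exhausts all shorter strings without reaching an accepting state), and aaa is the lexicographically least accepting string of length 3.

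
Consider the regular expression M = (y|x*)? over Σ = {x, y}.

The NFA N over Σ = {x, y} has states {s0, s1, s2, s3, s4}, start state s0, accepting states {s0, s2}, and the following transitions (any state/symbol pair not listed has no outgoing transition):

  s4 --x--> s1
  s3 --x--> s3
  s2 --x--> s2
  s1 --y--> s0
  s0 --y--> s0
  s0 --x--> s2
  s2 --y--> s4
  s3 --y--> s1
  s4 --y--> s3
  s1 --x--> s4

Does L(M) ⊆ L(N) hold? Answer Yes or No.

Converting the expression M to a DFA (subset construction, then merging equivalent states) gives the minimal DFA with states {m0, m1, m2, m3}, start state m0, accepting states {m0, m1, m2} and transitions m0: x→m1, y→m2; m1: x→m1, y→m3; m2: x→m3, y→m3; m3: x→m3, y→m3.
Exploring the product automaton M × N from the start pair (m0, s0), following both machines on each input symbol, reaches 8 state pairs: (m0, s0), (m1, s2), (m2, s0), (m3, s4), (m3, s2), (m3, s0), (m3, s1), (m3, s3).
M accepts in {m0, m1, m2} and N accepts in {s0, s2}. The reachable pairs whose M-component is accepting are (m0, s0), (m1, s2), (m2, s0); in each of them the N-component is accepting too, so the product for L(M) \ L(N) (M-component accepting, N-component rejecting) has no reachable accepting pair and the difference is empty.
Hence every string in L(M) is also in L(N).

Yes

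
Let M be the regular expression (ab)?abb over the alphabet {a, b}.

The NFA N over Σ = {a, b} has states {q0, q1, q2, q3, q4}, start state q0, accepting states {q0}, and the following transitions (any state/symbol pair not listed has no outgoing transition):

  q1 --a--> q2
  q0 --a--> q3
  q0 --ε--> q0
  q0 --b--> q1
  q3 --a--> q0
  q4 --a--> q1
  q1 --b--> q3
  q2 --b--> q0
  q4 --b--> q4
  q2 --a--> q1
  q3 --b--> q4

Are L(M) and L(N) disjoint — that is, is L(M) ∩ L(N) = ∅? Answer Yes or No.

Yes

Converting the expression M to a DFA (subset construction, then merging equivalent states) gives the minimal DFA with states {m0, m1, m2, m3, m4, m5, m6}, start state m0, accepting states {m5} and transitions m0: a→m1, b→m2; m1: a→m2, b→m3; m2: a→m2, b→m2; m3: a→m4, b→m5; m4: a→m2, b→m6; m5: a→m2, b→m2; m6: a→m2, b→m5.
Exploring the product automaton M × N from the start pair (m0, q0), following both machines on each input symbol, reaches 11 state pairs: (m0, q0), (m1, q3), (m2, q1), (m2, q0), (m3, q4), (m2, q2), (m2, q3), (m4, q1), (m5, q4), (m2, q4), (m6, q3).
M accepts in {m5} and N accepts in {q0}; no reachable pair has both components accepting, so no string drives both machines to acceptance simultaneously and L(M) ∩ L(N) = ∅.
So no string is accepted by both, and the intersection is empty.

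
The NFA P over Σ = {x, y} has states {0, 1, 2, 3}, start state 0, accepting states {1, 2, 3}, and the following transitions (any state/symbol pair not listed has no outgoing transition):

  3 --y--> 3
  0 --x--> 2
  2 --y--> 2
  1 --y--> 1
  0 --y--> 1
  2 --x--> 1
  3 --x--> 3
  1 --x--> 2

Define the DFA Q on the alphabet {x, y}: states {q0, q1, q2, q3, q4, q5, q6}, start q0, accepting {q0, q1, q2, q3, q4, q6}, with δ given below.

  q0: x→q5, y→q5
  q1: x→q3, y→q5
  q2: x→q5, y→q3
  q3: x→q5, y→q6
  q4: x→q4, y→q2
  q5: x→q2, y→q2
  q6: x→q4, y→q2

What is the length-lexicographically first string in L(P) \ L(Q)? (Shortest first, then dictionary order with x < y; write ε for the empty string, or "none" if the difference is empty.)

The string x is accepted by P but not by Q.
No shorter string lies in the difference, and x is the lexicographically first length-1 string in L(P) \ L(Q).

x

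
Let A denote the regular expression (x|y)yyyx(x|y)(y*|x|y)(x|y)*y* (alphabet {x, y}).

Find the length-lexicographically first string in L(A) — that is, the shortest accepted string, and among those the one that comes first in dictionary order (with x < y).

xyyyxx

By inspection of the expression, no string of length less than 6 matches, and xyyyxx is the lexicographically first match of length 6.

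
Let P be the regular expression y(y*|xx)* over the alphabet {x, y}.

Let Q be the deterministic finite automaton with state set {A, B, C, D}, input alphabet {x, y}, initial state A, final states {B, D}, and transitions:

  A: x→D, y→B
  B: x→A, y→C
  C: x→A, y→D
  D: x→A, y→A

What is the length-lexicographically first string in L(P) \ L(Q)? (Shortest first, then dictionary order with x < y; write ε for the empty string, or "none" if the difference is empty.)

The string yy is accepted by P but not by Q.
No shorter string lies in the difference, and yy is the lexicographically first length-2 string in L(P) \ L(Q).

yy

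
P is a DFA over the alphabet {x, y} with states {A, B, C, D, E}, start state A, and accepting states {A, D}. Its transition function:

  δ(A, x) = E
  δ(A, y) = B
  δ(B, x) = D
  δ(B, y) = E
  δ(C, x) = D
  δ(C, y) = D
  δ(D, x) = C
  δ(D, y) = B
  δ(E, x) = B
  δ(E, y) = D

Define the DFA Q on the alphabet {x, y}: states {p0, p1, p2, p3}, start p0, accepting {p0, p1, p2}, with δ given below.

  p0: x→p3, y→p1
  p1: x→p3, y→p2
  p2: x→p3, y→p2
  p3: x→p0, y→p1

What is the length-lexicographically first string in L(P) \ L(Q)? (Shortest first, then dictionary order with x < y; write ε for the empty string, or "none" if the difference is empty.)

yx

The string yx is accepted by P but not by Q.
No shorter string lies in the difference, and yx is the lexicographically first length-2 string in L(P) \ L(Q).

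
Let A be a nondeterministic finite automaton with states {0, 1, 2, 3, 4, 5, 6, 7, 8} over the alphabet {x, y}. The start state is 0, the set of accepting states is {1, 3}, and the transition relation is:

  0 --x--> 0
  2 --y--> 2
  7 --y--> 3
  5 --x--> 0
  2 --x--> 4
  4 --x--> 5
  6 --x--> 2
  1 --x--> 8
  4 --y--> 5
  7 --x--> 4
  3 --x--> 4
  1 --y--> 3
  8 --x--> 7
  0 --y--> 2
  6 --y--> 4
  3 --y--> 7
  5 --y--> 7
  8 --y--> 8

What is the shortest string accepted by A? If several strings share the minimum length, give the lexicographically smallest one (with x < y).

yxxyy

A breadth-first search from 0 reaches an accepting state first via the path 0 → 2 → 4 → 5 → 7 → 3 on input yxxyy.
No string of length < 5 is accepted (BFS exhausts all shorter strings without reaching an accepting state), and yxxyy is the lexicographically least accepting string of length 5.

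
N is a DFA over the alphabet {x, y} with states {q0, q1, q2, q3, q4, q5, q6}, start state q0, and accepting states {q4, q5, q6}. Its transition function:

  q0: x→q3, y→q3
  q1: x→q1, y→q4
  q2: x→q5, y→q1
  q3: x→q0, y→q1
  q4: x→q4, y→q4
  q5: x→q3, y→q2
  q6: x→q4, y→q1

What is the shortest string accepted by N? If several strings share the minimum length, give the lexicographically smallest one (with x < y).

A breadth-first search from q0 reaches an accepting state first via the path q0 → q3 → q1 → q4 on input xyy.
No string of length < 3 is accepted (BFS exhausts all shorter strings without reaching an accepting state), and xyy is the lexicographically least accepting string of length 3.

xyy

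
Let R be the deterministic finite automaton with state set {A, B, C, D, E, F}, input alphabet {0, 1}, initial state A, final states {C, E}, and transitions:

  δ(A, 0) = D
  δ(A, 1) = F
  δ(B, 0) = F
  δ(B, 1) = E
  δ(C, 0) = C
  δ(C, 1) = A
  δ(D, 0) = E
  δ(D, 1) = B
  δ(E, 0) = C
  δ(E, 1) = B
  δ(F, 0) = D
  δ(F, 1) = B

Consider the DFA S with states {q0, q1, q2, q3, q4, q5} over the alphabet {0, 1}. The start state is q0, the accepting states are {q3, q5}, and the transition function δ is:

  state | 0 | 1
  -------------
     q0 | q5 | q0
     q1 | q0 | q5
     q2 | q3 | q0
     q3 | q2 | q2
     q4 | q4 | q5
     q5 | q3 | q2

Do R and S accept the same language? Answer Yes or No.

The string 000 is accepted by R but rejected by S.
So L(R) ≠ L(S).

No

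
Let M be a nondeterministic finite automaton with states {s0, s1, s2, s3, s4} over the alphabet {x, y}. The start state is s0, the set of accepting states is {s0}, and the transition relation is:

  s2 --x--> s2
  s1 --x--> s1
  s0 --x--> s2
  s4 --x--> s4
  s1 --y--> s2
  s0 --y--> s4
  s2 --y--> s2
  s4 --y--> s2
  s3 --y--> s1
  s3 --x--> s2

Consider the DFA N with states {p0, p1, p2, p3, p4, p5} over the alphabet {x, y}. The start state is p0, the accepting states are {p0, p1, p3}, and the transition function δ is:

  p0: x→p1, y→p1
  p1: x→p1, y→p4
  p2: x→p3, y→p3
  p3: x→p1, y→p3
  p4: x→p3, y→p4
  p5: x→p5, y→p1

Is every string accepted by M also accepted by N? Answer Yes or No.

Yes

Exploring the product automaton M × N from the start pair (s0, p0), following both machines on each input symbol, reaches 5 state pairs: (s0, p0), (s2, p1), (s4, p1), (s2, p4), (s2, p3).
M accepts in {s0} and N accepts in {p0, p1, p3}. The reachable pairs whose M-component is accepting are (s0, p0); in each of them the N-component is accepting too, so the product for L(M) \ L(N) (M-component accepting, N-component rejecting) has no reachable accepting pair and the difference is empty.
Hence every string in L(M) is also in L(N).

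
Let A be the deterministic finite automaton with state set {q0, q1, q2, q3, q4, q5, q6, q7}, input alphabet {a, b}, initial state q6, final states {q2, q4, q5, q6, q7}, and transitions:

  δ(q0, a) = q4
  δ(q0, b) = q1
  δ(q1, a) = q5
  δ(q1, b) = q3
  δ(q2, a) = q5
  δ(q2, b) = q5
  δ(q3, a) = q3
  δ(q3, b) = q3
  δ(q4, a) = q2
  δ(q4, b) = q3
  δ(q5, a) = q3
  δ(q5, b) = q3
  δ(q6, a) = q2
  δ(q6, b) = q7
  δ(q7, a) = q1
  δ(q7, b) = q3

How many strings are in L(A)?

6

The useful subgraph on states {q1, q2, q5, q6, q7} is acyclic, so L(A) is finite; the longest accepting path visits 4 useful states, giving maximum string length 3.
Counting accepting paths from q6 by length: 1 of length 0, 2 of length 1, 2 of length 2, 1 of length 3. Total 6.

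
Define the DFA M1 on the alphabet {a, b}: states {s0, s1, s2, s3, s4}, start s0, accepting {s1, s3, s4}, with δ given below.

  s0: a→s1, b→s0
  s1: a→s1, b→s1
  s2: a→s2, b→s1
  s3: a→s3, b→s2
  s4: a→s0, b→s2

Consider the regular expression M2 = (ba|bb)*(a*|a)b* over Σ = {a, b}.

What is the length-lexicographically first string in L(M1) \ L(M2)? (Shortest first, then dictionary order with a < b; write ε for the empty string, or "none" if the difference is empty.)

The string aba is accepted by M1 but not by M2.
No shorter string lies in the difference, and aba is the lexicographically first length-3 string in L(M1) \ L(M2).

aba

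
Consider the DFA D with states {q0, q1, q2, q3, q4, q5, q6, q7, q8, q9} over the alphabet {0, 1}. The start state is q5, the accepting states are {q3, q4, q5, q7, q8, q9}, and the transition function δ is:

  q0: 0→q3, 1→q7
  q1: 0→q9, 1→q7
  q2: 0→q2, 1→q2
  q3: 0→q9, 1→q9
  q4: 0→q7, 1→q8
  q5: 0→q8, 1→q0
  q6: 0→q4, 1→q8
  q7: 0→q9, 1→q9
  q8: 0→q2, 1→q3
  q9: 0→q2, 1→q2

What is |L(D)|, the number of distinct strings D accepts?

11

The useful subgraph on states {q0, q3, q5, q7, q8, q9} is acyclic, so L(D) is finite; the longest accepting path visits 4 useful states, giving maximum string length 3.
Counting accepting paths from q5 by length: 1 of length 0, 1 of length 1, 3 of length 2, 6 of length 3. Total 11.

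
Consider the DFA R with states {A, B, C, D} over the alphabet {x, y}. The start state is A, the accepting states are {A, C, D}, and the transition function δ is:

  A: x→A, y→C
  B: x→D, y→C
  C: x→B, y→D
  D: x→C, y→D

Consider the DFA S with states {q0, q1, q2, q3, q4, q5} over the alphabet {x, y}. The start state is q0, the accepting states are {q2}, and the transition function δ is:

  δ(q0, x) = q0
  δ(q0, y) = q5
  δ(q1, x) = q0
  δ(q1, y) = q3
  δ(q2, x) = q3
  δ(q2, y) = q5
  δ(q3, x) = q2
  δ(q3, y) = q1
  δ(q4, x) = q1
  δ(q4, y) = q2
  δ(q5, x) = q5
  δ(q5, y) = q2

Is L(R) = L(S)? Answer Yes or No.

No

The empty string ε is accepted by R but rejected by S.
So L(R) ≠ L(S).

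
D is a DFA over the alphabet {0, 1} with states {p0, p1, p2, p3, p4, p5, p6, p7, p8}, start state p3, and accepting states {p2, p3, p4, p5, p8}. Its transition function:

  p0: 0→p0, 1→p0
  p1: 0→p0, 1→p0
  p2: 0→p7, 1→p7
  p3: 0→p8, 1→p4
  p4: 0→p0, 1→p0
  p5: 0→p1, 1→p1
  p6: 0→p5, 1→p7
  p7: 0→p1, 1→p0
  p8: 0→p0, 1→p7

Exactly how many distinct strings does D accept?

3

The useful subgraph on states {p3, p4, p8} is acyclic, so L(D) is finite; the longest accepting path visits 2 useful states, giving maximum string length 1.
Counting accepting paths from p3 by length: 1 of length 0, 2 of length 1. Total 3.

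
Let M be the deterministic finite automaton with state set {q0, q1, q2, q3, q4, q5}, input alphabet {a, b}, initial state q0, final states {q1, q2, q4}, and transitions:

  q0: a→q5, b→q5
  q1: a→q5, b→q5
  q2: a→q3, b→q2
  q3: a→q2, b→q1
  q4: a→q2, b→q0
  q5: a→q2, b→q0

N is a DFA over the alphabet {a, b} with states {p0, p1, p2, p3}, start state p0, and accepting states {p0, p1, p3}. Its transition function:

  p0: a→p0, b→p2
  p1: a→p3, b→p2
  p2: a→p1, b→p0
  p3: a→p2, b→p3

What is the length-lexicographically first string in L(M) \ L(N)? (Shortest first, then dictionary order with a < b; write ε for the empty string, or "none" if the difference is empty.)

aab

The string aab is accepted by M but not by N.
No shorter string lies in the difference, and aab is the lexicographically first length-3 string in L(M) \ L(N).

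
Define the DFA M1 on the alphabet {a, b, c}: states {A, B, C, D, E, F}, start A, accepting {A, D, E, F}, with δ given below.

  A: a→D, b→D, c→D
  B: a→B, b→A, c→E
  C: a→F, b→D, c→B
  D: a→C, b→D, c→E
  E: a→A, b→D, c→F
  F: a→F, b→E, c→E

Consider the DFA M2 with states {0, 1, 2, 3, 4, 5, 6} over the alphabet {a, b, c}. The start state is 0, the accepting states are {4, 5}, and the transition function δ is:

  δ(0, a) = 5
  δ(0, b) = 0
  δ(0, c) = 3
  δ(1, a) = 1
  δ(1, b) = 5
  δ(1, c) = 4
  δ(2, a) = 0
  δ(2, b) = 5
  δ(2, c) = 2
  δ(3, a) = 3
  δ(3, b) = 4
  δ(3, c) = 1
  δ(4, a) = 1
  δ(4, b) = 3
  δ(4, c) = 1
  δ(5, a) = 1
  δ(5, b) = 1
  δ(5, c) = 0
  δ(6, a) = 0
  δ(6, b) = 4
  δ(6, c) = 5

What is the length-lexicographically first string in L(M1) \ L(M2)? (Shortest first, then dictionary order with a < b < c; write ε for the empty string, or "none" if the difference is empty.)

The empty string ε is accepted by M1 but not by M2.
Since ε is the unique shortest string, it is the required witness.

ε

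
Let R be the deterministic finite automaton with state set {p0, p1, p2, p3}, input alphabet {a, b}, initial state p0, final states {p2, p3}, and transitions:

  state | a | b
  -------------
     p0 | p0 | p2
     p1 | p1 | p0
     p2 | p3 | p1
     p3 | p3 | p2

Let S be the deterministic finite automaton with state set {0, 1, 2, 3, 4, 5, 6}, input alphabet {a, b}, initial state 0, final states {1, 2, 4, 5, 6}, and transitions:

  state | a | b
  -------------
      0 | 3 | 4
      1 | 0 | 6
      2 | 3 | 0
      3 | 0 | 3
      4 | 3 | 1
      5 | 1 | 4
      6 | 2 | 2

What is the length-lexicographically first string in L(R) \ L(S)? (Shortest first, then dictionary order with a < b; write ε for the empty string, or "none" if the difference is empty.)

ab

The string ab is accepted by R but not by S.
No shorter string lies in the difference, and ab is the lexicographically first length-2 string in L(R) \ L(S).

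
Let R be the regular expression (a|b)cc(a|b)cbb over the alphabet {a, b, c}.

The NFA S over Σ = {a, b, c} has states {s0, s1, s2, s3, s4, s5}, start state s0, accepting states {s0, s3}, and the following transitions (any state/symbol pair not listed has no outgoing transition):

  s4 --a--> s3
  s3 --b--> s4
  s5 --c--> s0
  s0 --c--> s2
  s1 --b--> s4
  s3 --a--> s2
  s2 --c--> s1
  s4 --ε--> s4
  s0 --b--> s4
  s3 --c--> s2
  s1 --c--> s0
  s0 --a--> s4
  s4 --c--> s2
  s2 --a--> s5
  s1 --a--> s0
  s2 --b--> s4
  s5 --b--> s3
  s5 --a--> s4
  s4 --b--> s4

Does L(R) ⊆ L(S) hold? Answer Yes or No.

No

The string accacbb is in L(R) but not in L(S).
So L(R) ⊄ L(S).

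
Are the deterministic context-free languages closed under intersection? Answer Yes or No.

No

DCFLs are closed under complement (normalise the DPDA to read all of its input, then flip the verdict). If they were also closed under intersection, De Morgan would make them closed under union; but {aⁿbⁿ : n≥0} and {aⁿb²ⁿ : n≥0} are DCFLs (push the a's; pop one per b, respectively one per two b's) whose union no deterministic PDA accepts: a DPDA for it would have a single run on aⁿb²ⁿ, accepting after the prefix aⁿbⁿ and accepting again after n more b's; an ordinary PDA that simulates it on a's and b's and, at any moment when it is accepting, may switch to reading only a fresh letter c while feeding each c to the simulation as a b, would accept aⁱbʲcᵏ (k≥1) exactly when both aⁱbʲ and aⁱbʲ⁺ᵏ are in the language, i.e. its language intersected with the regular set a*b*c⁺ would be exactly {aⁿbⁿcⁿ : n≥1} — impossible, since context-free languages are closed under intersection with regular sets and {aⁿbⁿcⁿ} is not context-free.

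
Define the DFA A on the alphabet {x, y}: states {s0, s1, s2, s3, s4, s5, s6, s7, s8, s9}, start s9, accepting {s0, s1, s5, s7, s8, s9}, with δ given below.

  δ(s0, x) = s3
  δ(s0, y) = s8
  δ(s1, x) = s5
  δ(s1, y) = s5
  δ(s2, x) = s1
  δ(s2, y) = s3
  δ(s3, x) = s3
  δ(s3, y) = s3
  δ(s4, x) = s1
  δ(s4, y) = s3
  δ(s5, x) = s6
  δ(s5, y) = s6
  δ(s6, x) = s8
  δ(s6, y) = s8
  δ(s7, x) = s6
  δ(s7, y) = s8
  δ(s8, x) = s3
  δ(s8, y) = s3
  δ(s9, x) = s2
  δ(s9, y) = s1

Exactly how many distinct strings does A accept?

The useful subgraph on states {s1, s2, s5, s6, s8, s9} is acyclic, so L(A) is finite; the longest accepting path visits 6 useful states, giving maximum string length 5.
Counting accepting paths from s9 by length: 1 of length 0, 1 of length 1, 3 of length 2, 2 of length 3, 8 of length 4, 8 of length 5. Total 23.

23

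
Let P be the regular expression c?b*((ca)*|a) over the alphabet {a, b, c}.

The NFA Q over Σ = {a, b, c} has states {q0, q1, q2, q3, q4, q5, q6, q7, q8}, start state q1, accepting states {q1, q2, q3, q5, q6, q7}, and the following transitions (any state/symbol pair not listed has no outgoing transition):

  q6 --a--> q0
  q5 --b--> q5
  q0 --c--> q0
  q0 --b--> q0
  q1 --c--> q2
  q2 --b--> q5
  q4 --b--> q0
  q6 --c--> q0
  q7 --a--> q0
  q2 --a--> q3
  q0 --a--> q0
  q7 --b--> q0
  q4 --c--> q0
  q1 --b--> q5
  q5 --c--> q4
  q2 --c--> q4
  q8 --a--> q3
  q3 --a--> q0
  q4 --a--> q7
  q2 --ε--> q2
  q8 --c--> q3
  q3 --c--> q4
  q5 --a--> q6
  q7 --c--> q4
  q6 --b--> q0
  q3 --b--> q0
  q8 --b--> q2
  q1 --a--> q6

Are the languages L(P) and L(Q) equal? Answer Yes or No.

Converting the expression P to a DFA (subset construction, then merging equivalent states) gives the minimal DFA with states {p0, p1, p2, p3, p4, p5, p6}, start state p0, accepting states {p0, p1, p2, p3, p6} and transitions p0: a→p1, b→p2, c→p3; p1: a→p4, b→p4, c→p4; p2: a→p1, b→p2, c→p5; p3: a→p6, b→p2, c→p5; p4: a→p4, b→p4, c→p4; p5: a→p6, b→p4, c→p4; p6: a→p4, b→p4, c→p5.
Exploring the product automaton P × Q from the start pair (p0, q1), following both machines on each input symbol, reaches 8 state pairs: (p0, q1), (p1, q6), (p2, q5), (p3, q2), (p4, q0), (p5, q4), (p6, q3), (p6, q7).
P accepts in {p0, p1, p2, p3, p6} and Q accepts in {q1, q2, q3, q5, q6, q7}. In every reachable pair the two components are either both accepting — (p0, q1), (p1, q6), (p2, q5), (p3, q2), (p6, q3), (p6, q7) — or both non-accepting, so no string is accepted by exactly one of the machines: L(P) \ L(Q) and L(Q) \ L(P) are both empty.
Hence every string is accepted by P iff it is accepted by Q, and the two languages coincide.

Yes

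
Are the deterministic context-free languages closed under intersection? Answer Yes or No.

No

DCFLs are closed under complement (normalise the DPDA to read all of its input, then flip the verdict). If they were also closed under intersection, De Morgan would make them closed under union; but {aⁿbⁿ : n≥0} and {aⁿb²ⁿ : n≥0} are DCFLs (push the a's; pop one per b, respectively one per two b's) whose union no deterministic PDA accepts: a DPDA for it would have a single run on aⁿb²ⁿ, accepting after the prefix aⁿbⁿ and accepting again after n more b's; an ordinary PDA that simulates it on a's and b's and, at any moment when it is accepting, may switch to reading only a fresh letter c while feeding each c to the simulation as a b, would accept aⁱbʲcᵏ (k≥1) exactly when both aⁱbʲ and aⁱbʲ⁺ᵏ are in the language, i.e. its language intersected with the regular set a*b*c⁺ would be exactly {aⁿbⁿcⁿ : n≥1} — impossible, since context-free languages are closed under intersection with regular sets and {aⁿbⁿcⁿ} is not context-free.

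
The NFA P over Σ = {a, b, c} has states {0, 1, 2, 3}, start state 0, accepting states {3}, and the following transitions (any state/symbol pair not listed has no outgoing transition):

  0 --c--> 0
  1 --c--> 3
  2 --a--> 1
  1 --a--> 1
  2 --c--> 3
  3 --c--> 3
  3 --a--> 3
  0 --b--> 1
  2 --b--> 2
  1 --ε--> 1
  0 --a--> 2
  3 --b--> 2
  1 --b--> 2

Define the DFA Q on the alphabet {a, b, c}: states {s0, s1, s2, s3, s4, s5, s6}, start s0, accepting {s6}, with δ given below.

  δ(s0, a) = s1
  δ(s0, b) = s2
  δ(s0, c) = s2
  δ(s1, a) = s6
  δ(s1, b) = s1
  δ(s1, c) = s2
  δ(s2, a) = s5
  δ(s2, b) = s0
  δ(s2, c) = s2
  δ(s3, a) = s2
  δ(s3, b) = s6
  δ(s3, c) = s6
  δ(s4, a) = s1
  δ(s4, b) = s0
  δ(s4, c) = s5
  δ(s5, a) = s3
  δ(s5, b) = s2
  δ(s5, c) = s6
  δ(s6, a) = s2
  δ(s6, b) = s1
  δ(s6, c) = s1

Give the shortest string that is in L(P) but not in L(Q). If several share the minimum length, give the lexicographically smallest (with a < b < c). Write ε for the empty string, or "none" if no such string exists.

The string ac is accepted by P but not by Q.
No shorter string lies in the difference, and ac is the lexicographically first length-2 string in L(P) \ L(Q).

ac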